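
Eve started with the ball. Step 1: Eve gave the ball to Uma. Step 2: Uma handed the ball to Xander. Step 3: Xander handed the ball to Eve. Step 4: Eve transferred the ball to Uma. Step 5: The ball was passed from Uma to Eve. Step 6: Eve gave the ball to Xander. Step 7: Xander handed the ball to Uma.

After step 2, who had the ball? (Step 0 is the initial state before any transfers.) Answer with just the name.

Tracking the ball holder through step 2:
After step 0 (start): Eve
After step 1: Uma
After step 2: Xander

At step 2, the holder is Xander.

Answer: Xander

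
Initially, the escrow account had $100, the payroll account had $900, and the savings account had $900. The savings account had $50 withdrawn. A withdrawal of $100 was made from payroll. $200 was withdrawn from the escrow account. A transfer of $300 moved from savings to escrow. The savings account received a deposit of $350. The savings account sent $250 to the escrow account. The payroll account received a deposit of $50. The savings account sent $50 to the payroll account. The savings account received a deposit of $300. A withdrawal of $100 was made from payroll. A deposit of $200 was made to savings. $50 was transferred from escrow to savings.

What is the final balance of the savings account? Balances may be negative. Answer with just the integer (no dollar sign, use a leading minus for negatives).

Answer: 1150

Derivation:
Tracking account balances step by step:
Start: escrow=100, payroll=900, savings=900
Event 1 (withdraw 50 from savings): savings: 900 - 50 = 850. Balances: escrow=100, payroll=900, savings=850
Event 2 (withdraw 100 from payroll): payroll: 900 - 100 = 800. Balances: escrow=100, payroll=800, savings=850
Event 3 (withdraw 200 from escrow): escrow: 100 - 200 = -100. Balances: escrow=-100, payroll=800, savings=850
Event 4 (transfer 300 savings -> escrow): savings: 850 - 300 = 550, escrow: -100 + 300 = 200. Balances: escrow=200, payroll=800, savings=550
Event 5 (deposit 350 to savings): savings: 550 + 350 = 900. Balances: escrow=200, payroll=800, savings=900
Event 6 (transfer 250 savings -> escrow): savings: 900 - 250 = 650, escrow: 200 + 250 = 450. Balances: escrow=450, payroll=800, savings=650
Event 7 (deposit 50 to payroll): payroll: 800 + 50 = 850. Balances: escrow=450, payroll=850, savings=650
Event 8 (transfer 50 savings -> payroll): savings: 650 - 50 = 600, payroll: 850 + 50 = 900. Balances: escrow=450, payroll=900, savings=600
Event 9 (deposit 300 to savings): savings: 600 + 300 = 900. Balances: escrow=450, payroll=900, savings=900
Event 10 (withdraw 100 from payroll): payroll: 900 - 100 = 800. Balances: escrow=450, payroll=800, savings=900
Event 11 (deposit 200 to savings): savings: 900 + 200 = 1100. Balances: escrow=450, payroll=800, savings=1100
Event 12 (transfer 50 escrow -> savings): escrow: 450 - 50 = 400, savings: 1100 + 50 = 1150. Balances: escrow=400, payroll=800, savings=1150

Final balance of savings: 1150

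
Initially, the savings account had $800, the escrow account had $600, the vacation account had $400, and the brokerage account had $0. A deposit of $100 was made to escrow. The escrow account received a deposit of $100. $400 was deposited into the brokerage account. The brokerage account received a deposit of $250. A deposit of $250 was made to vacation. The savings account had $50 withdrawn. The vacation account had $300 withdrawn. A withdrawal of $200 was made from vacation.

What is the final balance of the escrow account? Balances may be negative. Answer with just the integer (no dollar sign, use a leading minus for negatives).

Tracking account balances step by step:
Start: savings=800, escrow=600, vacation=400, brokerage=0
Event 1 (deposit 100 to escrow): escrow: 600 + 100 = 700. Balances: savings=800, escrow=700, vacation=400, brokerage=0
Event 2 (deposit 100 to escrow): escrow: 700 + 100 = 800. Balances: savings=800, escrow=800, vacation=400, brokerage=0
Event 3 (deposit 400 to brokerage): brokerage: 0 + 400 = 400. Balances: savings=800, escrow=800, vacation=400, brokerage=400
Event 4 (deposit 250 to brokerage): brokerage: 400 + 250 = 650. Balances: savings=800, escrow=800, vacation=400, brokerage=650
Event 5 (deposit 250 to vacation): vacation: 400 + 250 = 650. Balances: savings=800, escrow=800, vacation=650, brokerage=650
Event 6 (withdraw 50 from savings): savings: 800 - 50 = 750. Balances: savings=750, escrow=800, vacation=650, brokerage=650
Event 7 (withdraw 300 from vacation): vacation: 650 - 300 = 350. Balances: savings=750, escrow=800, vacation=350, brokerage=650
Event 8 (withdraw 200 from vacation): vacation: 350 - 200 = 150. Balances: savings=750, escrow=800, vacation=150, brokerage=650

Final balance of escrow: 800

Answer: 800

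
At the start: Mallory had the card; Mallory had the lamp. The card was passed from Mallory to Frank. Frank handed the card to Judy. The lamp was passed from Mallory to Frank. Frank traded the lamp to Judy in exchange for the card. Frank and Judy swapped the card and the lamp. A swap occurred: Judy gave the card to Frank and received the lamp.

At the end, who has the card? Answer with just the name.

Answer: Frank

Derivation:
Tracking all object holders:
Start: card:Mallory, lamp:Mallory
Event 1 (give card: Mallory -> Frank). State: card:Frank, lamp:Mallory
Event 2 (give card: Frank -> Judy). State: card:Judy, lamp:Mallory
Event 3 (give lamp: Mallory -> Frank). State: card:Judy, lamp:Frank
Event 4 (swap lamp<->card: now lamp:Judy, card:Frank). State: card:Frank, lamp:Judy
Event 5 (swap card<->lamp: now card:Judy, lamp:Frank). State: card:Judy, lamp:Frank
Event 6 (swap card<->lamp: now card:Frank, lamp:Judy). State: card:Frank, lamp:Judy

Final state: card:Frank, lamp:Judy
The card is held by Frank.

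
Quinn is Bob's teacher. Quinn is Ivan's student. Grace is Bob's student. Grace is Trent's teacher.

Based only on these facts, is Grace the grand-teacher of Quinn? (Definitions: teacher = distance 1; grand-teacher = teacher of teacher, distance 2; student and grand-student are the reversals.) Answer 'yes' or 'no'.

Reconstructing the teacher chain from the given facts:
  Ivan -> Quinn -> Bob -> Grace -> Trent
(each arrow means 'teacher of the next')
Positions in the chain (0 = top):
  position of Ivan: 0
  position of Quinn: 1
  position of Bob: 2
  position of Grace: 3
  position of Trent: 4

Grace is at position 3, Quinn is at position 1; signed distance (j - i) = -2.
'grand-teacher' requires j - i = 2. Actual distance is -2, so the relation does NOT hold.

Answer: no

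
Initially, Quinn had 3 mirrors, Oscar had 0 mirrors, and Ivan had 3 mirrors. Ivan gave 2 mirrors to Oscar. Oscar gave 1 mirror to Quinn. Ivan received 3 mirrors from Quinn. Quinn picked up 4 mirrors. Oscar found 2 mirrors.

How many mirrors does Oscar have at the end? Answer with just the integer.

Tracking counts step by step:
Start: Quinn=3, Oscar=0, Ivan=3
Event 1 (Ivan -> Oscar, 2): Ivan: 3 -> 1, Oscar: 0 -> 2. State: Quinn=3, Oscar=2, Ivan=1
Event 2 (Oscar -> Quinn, 1): Oscar: 2 -> 1, Quinn: 3 -> 4. State: Quinn=4, Oscar=1, Ivan=1
Event 3 (Quinn -> Ivan, 3): Quinn: 4 -> 1, Ivan: 1 -> 4. State: Quinn=1, Oscar=1, Ivan=4
Event 4 (Quinn +4): Quinn: 1 -> 5. State: Quinn=5, Oscar=1, Ivan=4
Event 5 (Oscar +2): Oscar: 1 -> 3. State: Quinn=5, Oscar=3, Ivan=4

Oscar's final count: 3

Answer: 3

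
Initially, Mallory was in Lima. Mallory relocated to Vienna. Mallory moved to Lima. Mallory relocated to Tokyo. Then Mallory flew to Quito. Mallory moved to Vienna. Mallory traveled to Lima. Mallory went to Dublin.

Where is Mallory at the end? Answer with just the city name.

Tracking Mallory's location:
Start: Mallory is in Lima.
After move 1: Lima -> Vienna. Mallory is in Vienna.
After move 2: Vienna -> Lima. Mallory is in Lima.
After move 3: Lima -> Tokyo. Mallory is in Tokyo.
After move 4: Tokyo -> Quito. Mallory is in Quito.
After move 5: Quito -> Vienna. Mallory is in Vienna.
After move 6: Vienna -> Lima. Mallory is in Lima.
After move 7: Lima -> Dublin. Mallory is in Dublin.

Answer: Dublin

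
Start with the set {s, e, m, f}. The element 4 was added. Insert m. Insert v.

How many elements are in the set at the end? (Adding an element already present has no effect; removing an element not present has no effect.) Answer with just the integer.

Answer: 6

Derivation:
Tracking the set through each operation:
Start: {e, f, m, s}
Event 1 (add 4): added. Set: {4, e, f, m, s}
Event 2 (add m): already present, no change. Set: {4, e, f, m, s}
Event 3 (add v): added. Set: {4, e, f, m, s, v}

Final set: {4, e, f, m, s, v} (size 6)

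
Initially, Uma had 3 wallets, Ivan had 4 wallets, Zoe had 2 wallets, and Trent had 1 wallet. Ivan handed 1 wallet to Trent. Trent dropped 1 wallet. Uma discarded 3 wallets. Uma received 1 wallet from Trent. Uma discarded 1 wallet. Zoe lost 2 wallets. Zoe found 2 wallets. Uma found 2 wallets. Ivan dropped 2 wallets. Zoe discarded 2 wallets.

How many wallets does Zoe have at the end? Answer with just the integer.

Tracking counts step by step:
Start: Uma=3, Ivan=4, Zoe=2, Trent=1
Event 1 (Ivan -> Trent, 1): Ivan: 4 -> 3, Trent: 1 -> 2. State: Uma=3, Ivan=3, Zoe=2, Trent=2
Event 2 (Trent -1): Trent: 2 -> 1. State: Uma=3, Ivan=3, Zoe=2, Trent=1
Event 3 (Uma -3): Uma: 3 -> 0. State: Uma=0, Ivan=3, Zoe=2, Trent=1
Event 4 (Trent -> Uma, 1): Trent: 1 -> 0, Uma: 0 -> 1. State: Uma=1, Ivan=3, Zoe=2, Trent=0
Event 5 (Uma -1): Uma: 1 -> 0. State: Uma=0, Ivan=3, Zoe=2, Trent=0
Event 6 (Zoe -2): Zoe: 2 -> 0. State: Uma=0, Ivan=3, Zoe=0, Trent=0
Event 7 (Zoe +2): Zoe: 0 -> 2. State: Uma=0, Ivan=3, Zoe=2, Trent=0
Event 8 (Uma +2): Uma: 0 -> 2. State: Uma=2, Ivan=3, Zoe=2, Trent=0
Event 9 (Ivan -2): Ivan: 3 -> 1. State: Uma=2, Ivan=1, Zoe=2, Trent=0
Event 10 (Zoe -2): Zoe: 2 -> 0. State: Uma=2, Ivan=1, Zoe=0, Trent=0

Zoe's final count: 0

Answer: 0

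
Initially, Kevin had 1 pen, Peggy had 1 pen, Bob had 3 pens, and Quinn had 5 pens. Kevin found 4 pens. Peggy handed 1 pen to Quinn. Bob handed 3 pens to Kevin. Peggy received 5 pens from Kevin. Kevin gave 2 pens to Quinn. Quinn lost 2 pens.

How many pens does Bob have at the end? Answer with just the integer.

Tracking counts step by step:
Start: Kevin=1, Peggy=1, Bob=3, Quinn=5
Event 1 (Kevin +4): Kevin: 1 -> 5. State: Kevin=5, Peggy=1, Bob=3, Quinn=5
Event 2 (Peggy -> Quinn, 1): Peggy: 1 -> 0, Quinn: 5 -> 6. State: Kevin=5, Peggy=0, Bob=3, Quinn=6
Event 3 (Bob -> Kevin, 3): Bob: 3 -> 0, Kevin: 5 -> 8. State: Kevin=8, Peggy=0, Bob=0, Quinn=6
Event 4 (Kevin -> Peggy, 5): Kevin: 8 -> 3, Peggy: 0 -> 5. State: Kevin=3, Peggy=5, Bob=0, Quinn=6
Event 5 (Kevin -> Quinn, 2): Kevin: 3 -> 1, Quinn: 6 -> 8. State: Kevin=1, Peggy=5, Bob=0, Quinn=8
Event 6 (Quinn -2): Quinn: 8 -> 6. State: Kevin=1, Peggy=5, Bob=0, Quinn=6

Bob's final count: 0

Answer: 0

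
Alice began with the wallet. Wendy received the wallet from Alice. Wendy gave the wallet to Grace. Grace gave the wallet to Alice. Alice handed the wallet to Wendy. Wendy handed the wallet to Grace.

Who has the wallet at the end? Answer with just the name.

Answer: Grace

Derivation:
Tracking the wallet through each event:
Start: Alice has the wallet.
After event 1: Wendy has the wallet.
After event 2: Grace has the wallet.
After event 3: Alice has the wallet.
After event 4: Wendy has the wallet.
After event 5: Grace has the wallet.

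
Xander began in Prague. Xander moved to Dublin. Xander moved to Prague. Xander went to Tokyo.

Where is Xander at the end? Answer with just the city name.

Answer: Tokyo

Derivation:
Tracking Xander's location:
Start: Xander is in Prague.
After move 1: Prague -> Dublin. Xander is in Dublin.
After move 2: Dublin -> Prague. Xander is in Prague.
After move 3: Prague -> Tokyo. Xander is in Tokyo.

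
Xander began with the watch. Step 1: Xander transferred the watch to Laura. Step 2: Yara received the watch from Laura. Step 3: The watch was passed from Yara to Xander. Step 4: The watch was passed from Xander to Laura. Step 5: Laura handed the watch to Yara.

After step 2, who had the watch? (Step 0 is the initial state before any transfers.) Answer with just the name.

Answer: Yara

Derivation:
Tracking the watch holder through step 2:
After step 0 (start): Xander
After step 1: Laura
After step 2: Yara

At step 2, the holder is Yara.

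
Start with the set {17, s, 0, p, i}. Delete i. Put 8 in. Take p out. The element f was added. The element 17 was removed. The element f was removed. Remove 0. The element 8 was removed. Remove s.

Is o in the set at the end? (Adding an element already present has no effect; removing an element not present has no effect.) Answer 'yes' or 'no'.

Tracking the set through each operation:
Start: {0, 17, i, p, s}
Event 1 (remove i): removed. Set: {0, 17, p, s}
Event 2 (add 8): added. Set: {0, 17, 8, p, s}
Event 3 (remove p): removed. Set: {0, 17, 8, s}
Event 4 (add f): added. Set: {0, 17, 8, f, s}
Event 5 (remove 17): removed. Set: {0, 8, f, s}
Event 6 (remove f): removed. Set: {0, 8, s}
Event 7 (remove 0): removed. Set: {8, s}
Event 8 (remove 8): removed. Set: {s}
Event 9 (remove s): removed. Set: {}

Final set: {} (size 0)
o is NOT in the final set.

Answer: no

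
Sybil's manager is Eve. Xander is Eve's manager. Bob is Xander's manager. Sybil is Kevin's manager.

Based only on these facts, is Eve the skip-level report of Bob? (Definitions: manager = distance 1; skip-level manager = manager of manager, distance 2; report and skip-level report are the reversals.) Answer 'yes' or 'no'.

Answer: yes

Derivation:
Reconstructing the manager chain from the given facts:
  Bob -> Xander -> Eve -> Sybil -> Kevin
(each arrow means 'manager of the next')
Positions in the chain (0 = top):
  position of Bob: 0
  position of Xander: 1
  position of Eve: 2
  position of Sybil: 3
  position of Kevin: 4

Eve is at position 2, Bob is at position 0; signed distance (j - i) = -2.
'skip-level report' requires j - i = -2. Actual distance is -2, so the relation HOLDS.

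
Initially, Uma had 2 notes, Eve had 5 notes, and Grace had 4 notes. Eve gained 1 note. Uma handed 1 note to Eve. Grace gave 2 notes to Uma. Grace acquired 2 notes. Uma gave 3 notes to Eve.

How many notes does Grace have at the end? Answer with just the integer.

Answer: 4

Derivation:
Tracking counts step by step:
Start: Uma=2, Eve=5, Grace=4
Event 1 (Eve +1): Eve: 5 -> 6. State: Uma=2, Eve=6, Grace=4
Event 2 (Uma -> Eve, 1): Uma: 2 -> 1, Eve: 6 -> 7. State: Uma=1, Eve=7, Grace=4
Event 3 (Grace -> Uma, 2): Grace: 4 -> 2, Uma: 1 -> 3. State: Uma=3, Eve=7, Grace=2
Event 4 (Grace +2): Grace: 2 -> 4. State: Uma=3, Eve=7, Grace=4
Event 5 (Uma -> Eve, 3): Uma: 3 -> 0, Eve: 7 -> 10. State: Uma=0, Eve=10, Grace=4

Grace's final count: 4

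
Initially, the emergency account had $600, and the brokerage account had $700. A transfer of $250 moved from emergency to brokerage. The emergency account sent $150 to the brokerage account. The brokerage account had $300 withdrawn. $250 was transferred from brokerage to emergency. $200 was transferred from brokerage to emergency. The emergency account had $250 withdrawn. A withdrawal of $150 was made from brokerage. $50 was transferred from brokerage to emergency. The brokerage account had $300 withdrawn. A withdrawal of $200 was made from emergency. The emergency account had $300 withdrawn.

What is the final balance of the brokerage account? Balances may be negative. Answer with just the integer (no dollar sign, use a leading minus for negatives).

Answer: -150

Derivation:
Tracking account balances step by step:
Start: emergency=600, brokerage=700
Event 1 (transfer 250 emergency -> brokerage): emergency: 600 - 250 = 350, brokerage: 700 + 250 = 950. Balances: emergency=350, brokerage=950
Event 2 (transfer 150 emergency -> brokerage): emergency: 350 - 150 = 200, brokerage: 950 + 150 = 1100. Balances: emergency=200, brokerage=1100
Event 3 (withdraw 300 from brokerage): brokerage: 1100 - 300 = 800. Balances: emergency=200, brokerage=800
Event 4 (transfer 250 brokerage -> emergency): brokerage: 800 - 250 = 550, emergency: 200 + 250 = 450. Balances: emergency=450, brokerage=550
Event 5 (transfer 200 brokerage -> emergency): brokerage: 550 - 200 = 350, emergency: 450 + 200 = 650. Balances: emergency=650, brokerage=350
Event 6 (withdraw 250 from emergency): emergency: 650 - 250 = 400. Balances: emergency=400, brokerage=350
Event 7 (withdraw 150 from brokerage): brokerage: 350 - 150 = 200. Balances: emergency=400, brokerage=200
Event 8 (transfer 50 brokerage -> emergency): brokerage: 200 - 50 = 150, emergency: 400 + 50 = 450. Balances: emergency=450, brokerage=150
Event 9 (withdraw 300 from brokerage): brokerage: 150 - 300 = -150. Balances: emergency=450, brokerage=-150
Event 10 (withdraw 200 from emergency): emergency: 450 - 200 = 250. Balances: emergency=250, brokerage=-150
Event 11 (withdraw 300 from emergency): emergency: 250 - 300 = -50. Balances: emergency=-50, brokerage=-150

Final balance of brokerage: -150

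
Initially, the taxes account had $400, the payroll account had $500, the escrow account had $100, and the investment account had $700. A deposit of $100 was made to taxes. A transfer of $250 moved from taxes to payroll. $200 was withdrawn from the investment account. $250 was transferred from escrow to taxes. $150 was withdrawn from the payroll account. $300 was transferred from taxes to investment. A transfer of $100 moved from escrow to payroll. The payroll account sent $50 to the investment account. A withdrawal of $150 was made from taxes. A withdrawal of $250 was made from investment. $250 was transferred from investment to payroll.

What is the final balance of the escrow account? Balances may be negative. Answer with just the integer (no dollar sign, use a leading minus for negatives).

Answer: -250

Derivation:
Tracking account balances step by step:
Start: taxes=400, payroll=500, escrow=100, investment=700
Event 1 (deposit 100 to taxes): taxes: 400 + 100 = 500. Balances: taxes=500, payroll=500, escrow=100, investment=700
Event 2 (transfer 250 taxes -> payroll): taxes: 500 - 250 = 250, payroll: 500 + 250 = 750. Balances: taxes=250, payroll=750, escrow=100, investment=700
Event 3 (withdraw 200 from investment): investment: 700 - 200 = 500. Balances: taxes=250, payroll=750, escrow=100, investment=500
Event 4 (transfer 250 escrow -> taxes): escrow: 100 - 250 = -150, taxes: 250 + 250 = 500. Balances: taxes=500, payroll=750, escrow=-150, investment=500
Event 5 (withdraw 150 from payroll): payroll: 750 - 150 = 600. Balances: taxes=500, payroll=600, escrow=-150, investment=500
Event 6 (transfer 300 taxes -> investment): taxes: 500 - 300 = 200, investment: 500 + 300 = 800. Balances: taxes=200, payroll=600, escrow=-150, investment=800
Event 7 (transfer 100 escrow -> payroll): escrow: -150 - 100 = -250, payroll: 600 + 100 = 700. Balances: taxes=200, payroll=700, escrow=-250, investment=800
Event 8 (transfer 50 payroll -> investment): payroll: 700 - 50 = 650, investment: 800 + 50 = 850. Balances: taxes=200, payroll=650, escrow=-250, investment=850
Event 9 (withdraw 150 from taxes): taxes: 200 - 150 = 50. Balances: taxes=50, payroll=650, escrow=-250, investment=850
Event 10 (withdraw 250 from investment): investment: 850 - 250 = 600. Balances: taxes=50, payroll=650, escrow=-250, investment=600
Event 11 (transfer 250 investment -> payroll): investment: 600 - 250 = 350, payroll: 650 + 250 = 900. Balances: taxes=50, payroll=900, escrow=-250, investment=350

Final balance of escrow: -250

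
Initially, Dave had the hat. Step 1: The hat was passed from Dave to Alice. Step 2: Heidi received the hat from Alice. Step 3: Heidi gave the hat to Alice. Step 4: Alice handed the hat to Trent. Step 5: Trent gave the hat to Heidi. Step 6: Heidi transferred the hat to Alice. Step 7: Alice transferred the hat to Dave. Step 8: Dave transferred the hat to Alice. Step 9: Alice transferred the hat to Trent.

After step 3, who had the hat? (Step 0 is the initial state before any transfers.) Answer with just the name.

Tracking the hat holder through step 3:
After step 0 (start): Dave
After step 1: Alice
After step 2: Heidi
After step 3: Alice

At step 3, the holder is Alice.

Answer: Alice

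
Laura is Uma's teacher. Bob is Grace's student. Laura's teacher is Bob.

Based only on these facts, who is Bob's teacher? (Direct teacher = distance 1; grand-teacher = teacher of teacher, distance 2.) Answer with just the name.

Answer: Grace

Derivation:
Reconstructing the teacher chain from the given facts:
  Grace -> Bob -> Laura -> Uma
(each arrow means 'teacher of the next')
Positions in the chain (0 = top):
  position of Grace: 0
  position of Bob: 1
  position of Laura: 2
  position of Uma: 3

Bob is at position 1; the teacher is 1 step up the chain, i.e. position 0: Grace.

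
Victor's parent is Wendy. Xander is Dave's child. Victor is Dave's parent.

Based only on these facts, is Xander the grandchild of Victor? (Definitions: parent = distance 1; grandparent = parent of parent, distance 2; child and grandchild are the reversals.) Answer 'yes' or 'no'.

Reconstructing the parent chain from the given facts:
  Wendy -> Victor -> Dave -> Xander
(each arrow means 'parent of the next')
Positions in the chain (0 = top):
  position of Wendy: 0
  position of Victor: 1
  position of Dave: 2
  position of Xander: 3

Xander is at position 3, Victor is at position 1; signed distance (j - i) = -2.
'grandchild' requires j - i = -2. Actual distance is -2, so the relation HOLDS.

Answer: yes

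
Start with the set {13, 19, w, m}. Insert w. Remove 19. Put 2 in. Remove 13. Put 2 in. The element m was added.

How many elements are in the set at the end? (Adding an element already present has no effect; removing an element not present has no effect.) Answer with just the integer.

Answer: 3

Derivation:
Tracking the set through each operation:
Start: {13, 19, m, w}
Event 1 (add w): already present, no change. Set: {13, 19, m, w}
Event 2 (remove 19): removed. Set: {13, m, w}
Event 3 (add 2): added. Set: {13, 2, m, w}
Event 4 (remove 13): removed. Set: {2, m, w}
Event 5 (add 2): already present, no change. Set: {2, m, w}
Event 6 (add m): already present, no change. Set: {2, m, w}

Final set: {2, m, w} (size 3)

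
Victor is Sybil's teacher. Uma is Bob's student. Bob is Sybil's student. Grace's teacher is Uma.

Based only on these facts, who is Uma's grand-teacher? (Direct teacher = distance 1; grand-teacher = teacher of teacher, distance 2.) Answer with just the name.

Answer: Sybil

Derivation:
Reconstructing the teacher chain from the given facts:
  Victor -> Sybil -> Bob -> Uma -> Grace
(each arrow means 'teacher of the next')
Positions in the chain (0 = top):
  position of Victor: 0
  position of Sybil: 1
  position of Bob: 2
  position of Uma: 3
  position of Grace: 4

Uma is at position 3; the grand-teacher is 2 steps up the chain, i.e. position 1: Sybil.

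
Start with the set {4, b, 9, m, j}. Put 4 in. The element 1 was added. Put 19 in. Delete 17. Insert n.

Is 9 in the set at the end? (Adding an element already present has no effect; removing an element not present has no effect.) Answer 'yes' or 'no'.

Answer: yes

Derivation:
Tracking the set through each operation:
Start: {4, 9, b, j, m}
Event 1 (add 4): already present, no change. Set: {4, 9, b, j, m}
Event 2 (add 1): added. Set: {1, 4, 9, b, j, m}
Event 3 (add 19): added. Set: {1, 19, 4, 9, b, j, m}
Event 4 (remove 17): not present, no change. Set: {1, 19, 4, 9, b, j, m}
Event 5 (add n): added. Set: {1, 19, 4, 9, b, j, m, n}

Final set: {1, 19, 4, 9, b, j, m, n} (size 8)
9 is in the final set.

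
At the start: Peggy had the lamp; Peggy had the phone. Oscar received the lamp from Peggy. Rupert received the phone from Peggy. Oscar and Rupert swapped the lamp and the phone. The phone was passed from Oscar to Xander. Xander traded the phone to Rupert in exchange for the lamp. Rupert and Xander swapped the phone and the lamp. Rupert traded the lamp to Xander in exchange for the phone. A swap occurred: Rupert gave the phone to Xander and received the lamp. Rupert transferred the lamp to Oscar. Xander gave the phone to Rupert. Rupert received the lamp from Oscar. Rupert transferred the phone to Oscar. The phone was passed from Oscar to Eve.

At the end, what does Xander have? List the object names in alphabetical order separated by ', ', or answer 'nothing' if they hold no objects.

Answer: nothing

Derivation:
Tracking all object holders:
Start: lamp:Peggy, phone:Peggy
Event 1 (give lamp: Peggy -> Oscar). State: lamp:Oscar, phone:Peggy
Event 2 (give phone: Peggy -> Rupert). State: lamp:Oscar, phone:Rupert
Event 3 (swap lamp<->phone: now lamp:Rupert, phone:Oscar). State: lamp:Rupert, phone:Oscar
Event 4 (give phone: Oscar -> Xander). State: lamp:Rupert, phone:Xander
Event 5 (swap phone<->lamp: now phone:Rupert, lamp:Xander). State: lamp:Xander, phone:Rupert
Event 6 (swap phone<->lamp: now phone:Xander, lamp:Rupert). State: lamp:Rupert, phone:Xander
Event 7 (swap lamp<->phone: now lamp:Xander, phone:Rupert). State: lamp:Xander, phone:Rupert
Event 8 (swap phone<->lamp: now phone:Xander, lamp:Rupert). State: lamp:Rupert, phone:Xander
Event 9 (give lamp: Rupert -> Oscar). State: lamp:Oscar, phone:Xander
Event 10 (give phone: Xander -> Rupert). State: lamp:Oscar, phone:Rupert
Event 11 (give lamp: Oscar -> Rupert). State: lamp:Rupert, phone:Rupert
Event 12 (give phone: Rupert -> Oscar). State: lamp:Rupert, phone:Oscar
Event 13 (give phone: Oscar -> Eve). State: lamp:Rupert, phone:Eve

Final state: lamp:Rupert, phone:Eve
Xander holds: (nothing).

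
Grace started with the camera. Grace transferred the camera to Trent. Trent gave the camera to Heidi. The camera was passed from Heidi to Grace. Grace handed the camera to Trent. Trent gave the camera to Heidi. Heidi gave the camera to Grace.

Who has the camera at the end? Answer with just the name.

Tracking the camera through each event:
Start: Grace has the camera.
After event 1: Trent has the camera.
After event 2: Heidi has the camera.
After event 3: Grace has the camera.
After event 4: Trent has the camera.
After event 5: Heidi has the camera.
After event 6: Grace has the camera.

Answer: Grace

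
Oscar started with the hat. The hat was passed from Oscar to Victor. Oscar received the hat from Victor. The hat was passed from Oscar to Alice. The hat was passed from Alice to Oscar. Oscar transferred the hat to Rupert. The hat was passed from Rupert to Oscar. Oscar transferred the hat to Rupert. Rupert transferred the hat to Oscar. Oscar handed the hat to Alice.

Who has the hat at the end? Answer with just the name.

Answer: Alice

Derivation:
Tracking the hat through each event:
Start: Oscar has the hat.
After event 1: Victor has the hat.
After event 2: Oscar has the hat.
After event 3: Alice has the hat.
After event 4: Oscar has the hat.
After event 5: Rupert has the hat.
After event 6: Oscar has the hat.
After event 7: Rupert has the hat.
After event 8: Oscar has the hat.
After event 9: Alice has the hat.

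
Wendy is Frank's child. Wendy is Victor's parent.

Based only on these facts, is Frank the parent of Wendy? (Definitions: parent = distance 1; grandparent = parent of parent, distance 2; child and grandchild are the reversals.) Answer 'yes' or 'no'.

Reconstructing the parent chain from the given facts:
  Frank -> Wendy -> Victor
(each arrow means 'parent of the next')
Positions in the chain (0 = top):
  position of Frank: 0
  position of Wendy: 1
  position of Victor: 2

Frank is at position 0, Wendy is at position 1; signed distance (j - i) = 1.
'parent' requires j - i = 1. Actual distance is 1, so the relation HOLDS.

Answer: yes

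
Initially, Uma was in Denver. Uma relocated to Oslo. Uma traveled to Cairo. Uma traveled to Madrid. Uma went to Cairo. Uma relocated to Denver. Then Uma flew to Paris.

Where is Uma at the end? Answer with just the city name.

Answer: Paris

Derivation:
Tracking Uma's location:
Start: Uma is in Denver.
After move 1: Denver -> Oslo. Uma is in Oslo.
After move 2: Oslo -> Cairo. Uma is in Cairo.
After move 3: Cairo -> Madrid. Uma is in Madrid.
After move 4: Madrid -> Cairo. Uma is in Cairo.
After move 5: Cairo -> Denver. Uma is in Denver.
After move 6: Denver -> Paris. Uma is in Paris.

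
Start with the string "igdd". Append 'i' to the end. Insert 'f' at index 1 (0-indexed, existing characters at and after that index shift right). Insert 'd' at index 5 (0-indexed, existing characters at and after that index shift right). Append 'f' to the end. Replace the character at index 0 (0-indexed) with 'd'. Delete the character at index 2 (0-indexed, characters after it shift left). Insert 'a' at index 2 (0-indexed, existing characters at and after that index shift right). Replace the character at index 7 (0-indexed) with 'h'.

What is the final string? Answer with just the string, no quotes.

Applying each edit step by step:
Start: "igdd"
Op 1 (append 'i'): "igdd" -> "igddi"
Op 2 (insert 'f' at idx 1): "igddi" -> "ifgddi"
Op 3 (insert 'd' at idx 5): "ifgddi" -> "ifgdddi"
Op 4 (append 'f'): "ifgdddi" -> "ifgdddif"
Op 5 (replace idx 0: 'i' -> 'd'): "ifgdddif" -> "dfgdddif"
Op 6 (delete idx 2 = 'g'): "dfgdddif" -> "dfdddif"
Op 7 (insert 'a' at idx 2): "dfdddif" -> "dfadddif"
Op 8 (replace idx 7: 'f' -> 'h'): "dfadddif" -> "dfadddih"

Answer: dfadddih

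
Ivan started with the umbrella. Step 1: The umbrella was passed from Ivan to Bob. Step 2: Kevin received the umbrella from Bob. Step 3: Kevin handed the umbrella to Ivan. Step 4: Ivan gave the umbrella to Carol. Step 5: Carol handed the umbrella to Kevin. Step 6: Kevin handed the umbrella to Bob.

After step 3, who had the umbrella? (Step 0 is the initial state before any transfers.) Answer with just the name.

Tracking the umbrella holder through step 3:
After step 0 (start): Ivan
After step 1: Bob
After step 2: Kevin
After step 3: Ivan

At step 3, the holder is Ivan.

Answer: Ivan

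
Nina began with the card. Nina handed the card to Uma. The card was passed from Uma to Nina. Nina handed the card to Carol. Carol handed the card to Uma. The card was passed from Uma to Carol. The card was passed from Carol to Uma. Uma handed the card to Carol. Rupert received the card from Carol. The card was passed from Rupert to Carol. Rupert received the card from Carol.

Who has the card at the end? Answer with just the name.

Answer: Rupert

Derivation:
Tracking the card through each event:
Start: Nina has the card.
After event 1: Uma has the card.
After event 2: Nina has the card.
After event 3: Carol has the card.
After event 4: Uma has the card.
After event 5: Carol has the card.
After event 6: Uma has the card.
After event 7: Carol has the card.
After event 8: Rupert has the card.
After event 9: Carol has the card.
After event 10: Rupert has the card.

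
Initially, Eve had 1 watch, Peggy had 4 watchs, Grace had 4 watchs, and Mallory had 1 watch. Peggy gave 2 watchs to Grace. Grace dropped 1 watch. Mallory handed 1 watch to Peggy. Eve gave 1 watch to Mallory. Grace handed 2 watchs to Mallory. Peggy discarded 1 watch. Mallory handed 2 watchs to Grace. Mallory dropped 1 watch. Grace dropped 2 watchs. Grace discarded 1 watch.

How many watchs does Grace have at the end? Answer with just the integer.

Tracking counts step by step:
Start: Eve=1, Peggy=4, Grace=4, Mallory=1
Event 1 (Peggy -> Grace, 2): Peggy: 4 -> 2, Grace: 4 -> 6. State: Eve=1, Peggy=2, Grace=6, Mallory=1
Event 2 (Grace -1): Grace: 6 -> 5. State: Eve=1, Peggy=2, Grace=5, Mallory=1
Event 3 (Mallory -> Peggy, 1): Mallory: 1 -> 0, Peggy: 2 -> 3. State: Eve=1, Peggy=3, Grace=5, Mallory=0
Event 4 (Eve -> Mallory, 1): Eve: 1 -> 0, Mallory: 0 -> 1. State: Eve=0, Peggy=3, Grace=5, Mallory=1
Event 5 (Grace -> Mallory, 2): Grace: 5 -> 3, Mallory: 1 -> 3. State: Eve=0, Peggy=3, Grace=3, Mallory=3
Event 6 (Peggy -1): Peggy: 3 -> 2. State: Eve=0, Peggy=2, Grace=3, Mallory=3
Event 7 (Mallory -> Grace, 2): Mallory: 3 -> 1, Grace: 3 -> 5. State: Eve=0, Peggy=2, Grace=5, Mallory=1
Event 8 (Mallory -1): Mallory: 1 -> 0. State: Eve=0, Peggy=2, Grace=5, Mallory=0
Event 9 (Grace -2): Grace: 5 -> 3. State: Eve=0, Peggy=2, Grace=3, Mallory=0
Event 10 (Grace -1): Grace: 3 -> 2. State: Eve=0, Peggy=2, Grace=2, Mallory=0

Grace's final count: 2

Answer: 2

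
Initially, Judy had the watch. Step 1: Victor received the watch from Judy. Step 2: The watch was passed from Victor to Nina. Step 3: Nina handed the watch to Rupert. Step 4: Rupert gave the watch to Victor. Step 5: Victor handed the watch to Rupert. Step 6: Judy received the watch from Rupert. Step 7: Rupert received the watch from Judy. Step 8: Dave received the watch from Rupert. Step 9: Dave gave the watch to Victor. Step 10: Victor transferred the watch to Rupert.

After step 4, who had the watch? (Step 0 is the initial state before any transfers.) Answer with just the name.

Answer: Victor

Derivation:
Tracking the watch holder through step 4:
After step 0 (start): Judy
After step 1: Victor
After step 2: Nina
After step 3: Rupert
After step 4: Victor

At step 4, the holder is Victor.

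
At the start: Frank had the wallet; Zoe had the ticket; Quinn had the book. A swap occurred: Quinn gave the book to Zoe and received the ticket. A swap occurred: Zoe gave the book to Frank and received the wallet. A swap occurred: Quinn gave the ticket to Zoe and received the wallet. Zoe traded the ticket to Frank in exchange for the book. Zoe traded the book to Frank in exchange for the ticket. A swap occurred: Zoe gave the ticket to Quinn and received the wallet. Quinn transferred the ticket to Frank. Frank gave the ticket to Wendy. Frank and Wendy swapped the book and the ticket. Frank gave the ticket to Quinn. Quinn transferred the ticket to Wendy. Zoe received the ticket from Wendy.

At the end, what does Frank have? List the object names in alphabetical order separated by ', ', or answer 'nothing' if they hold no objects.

Answer: nothing

Derivation:
Tracking all object holders:
Start: wallet:Frank, ticket:Zoe, book:Quinn
Event 1 (swap book<->ticket: now book:Zoe, ticket:Quinn). State: wallet:Frank, ticket:Quinn, book:Zoe
Event 2 (swap book<->wallet: now book:Frank, wallet:Zoe). State: wallet:Zoe, ticket:Quinn, book:Frank
Event 3 (swap ticket<->wallet: now ticket:Zoe, wallet:Quinn). State: wallet:Quinn, ticket:Zoe, book:Frank
Event 4 (swap ticket<->book: now ticket:Frank, book:Zoe). State: wallet:Quinn, ticket:Frank, book:Zoe
Event 5 (swap book<->ticket: now book:Frank, ticket:Zoe). State: wallet:Quinn, ticket:Zoe, book:Frank
Event 6 (swap ticket<->wallet: now ticket:Quinn, wallet:Zoe). State: wallet:Zoe, ticket:Quinn, book:Frank
Event 7 (give ticket: Quinn -> Frank). State: wallet:Zoe, ticket:Frank, book:Frank
Event 8 (give ticket: Frank -> Wendy). State: wallet:Zoe, ticket:Wendy, book:Frank
Event 9 (swap book<->ticket: now book:Wendy, ticket:Frank). State: wallet:Zoe, ticket:Frank, book:Wendy
Event 10 (give ticket: Frank -> Quinn). State: wallet:Zoe, ticket:Quinn, book:Wendy
Event 11 (give ticket: Quinn -> Wendy). State: wallet:Zoe, ticket:Wendy, book:Wendy
Event 12 (give ticket: Wendy -> Zoe). State: wallet:Zoe, ticket:Zoe, book:Wendy

Final state: wallet:Zoe, ticket:Zoe, book:Wendy
Frank holds: (nothing).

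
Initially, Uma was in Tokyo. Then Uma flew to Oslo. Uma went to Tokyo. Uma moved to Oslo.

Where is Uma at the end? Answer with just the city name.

Tracking Uma's location:
Start: Uma is in Tokyo.
After move 1: Tokyo -> Oslo. Uma is in Oslo.
After move 2: Oslo -> Tokyo. Uma is in Tokyo.
After move 3: Tokyo -> Oslo. Uma is in Oslo.

Answer: Oslo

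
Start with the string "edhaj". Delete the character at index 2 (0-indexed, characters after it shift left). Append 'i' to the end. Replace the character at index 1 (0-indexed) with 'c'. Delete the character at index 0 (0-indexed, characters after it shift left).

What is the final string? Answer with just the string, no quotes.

Answer: caji

Derivation:
Applying each edit step by step:
Start: "edhaj"
Op 1 (delete idx 2 = 'h'): "edhaj" -> "edaj"
Op 2 (append 'i'): "edaj" -> "edaji"
Op 3 (replace idx 1: 'd' -> 'c'): "edaji" -> "ecaji"
Op 4 (delete idx 0 = 'e'): "ecaji" -> "caji"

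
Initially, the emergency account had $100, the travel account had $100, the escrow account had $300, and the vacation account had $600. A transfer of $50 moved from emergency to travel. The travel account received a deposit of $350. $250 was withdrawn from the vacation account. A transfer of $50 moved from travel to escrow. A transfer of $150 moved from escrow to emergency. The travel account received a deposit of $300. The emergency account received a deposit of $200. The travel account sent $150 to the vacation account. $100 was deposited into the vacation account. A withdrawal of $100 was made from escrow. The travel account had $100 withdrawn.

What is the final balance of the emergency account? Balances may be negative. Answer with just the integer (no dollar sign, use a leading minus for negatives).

Answer: 400

Derivation:
Tracking account balances step by step:
Start: emergency=100, travel=100, escrow=300, vacation=600
Event 1 (transfer 50 emergency -> travel): emergency: 100 - 50 = 50, travel: 100 + 50 = 150. Balances: emergency=50, travel=150, escrow=300, vacation=600
Event 2 (deposit 350 to travel): travel: 150 + 350 = 500. Balances: emergency=50, travel=500, escrow=300, vacation=600
Event 3 (withdraw 250 from vacation): vacation: 600 - 250 = 350. Balances: emergency=50, travel=500, escrow=300, vacation=350
Event 4 (transfer 50 travel -> escrow): travel: 500 - 50 = 450, escrow: 300 + 50 = 350. Balances: emergency=50, travel=450, escrow=350, vacation=350
Event 5 (transfer 150 escrow -> emergency): escrow: 350 - 150 = 200, emergency: 50 + 150 = 200. Balances: emergency=200, travel=450, escrow=200, vacation=350
Event 6 (deposit 300 to travel): travel: 450 + 300 = 750. Balances: emergency=200, travel=750, escrow=200, vacation=350
Event 7 (deposit 200 to emergency): emergency: 200 + 200 = 400. Balances: emergency=400, travel=750, escrow=200, vacation=350
Event 8 (transfer 150 travel -> vacation): travel: 750 - 150 = 600, vacation: 350 + 150 = 500. Balances: emergency=400, travel=600, escrow=200, vacation=500
Event 9 (deposit 100 to vacation): vacation: 500 + 100 = 600. Balances: emergency=400, travel=600, escrow=200, vacation=600
Event 10 (withdraw 100 from escrow): escrow: 200 - 100 = 100. Balances: emergency=400, travel=600, escrow=100, vacation=600
Event 11 (withdraw 100 from travel): travel: 600 - 100 = 500. Balances: emergency=400, travel=500, escrow=100, vacation=600

Final balance of emergency: 400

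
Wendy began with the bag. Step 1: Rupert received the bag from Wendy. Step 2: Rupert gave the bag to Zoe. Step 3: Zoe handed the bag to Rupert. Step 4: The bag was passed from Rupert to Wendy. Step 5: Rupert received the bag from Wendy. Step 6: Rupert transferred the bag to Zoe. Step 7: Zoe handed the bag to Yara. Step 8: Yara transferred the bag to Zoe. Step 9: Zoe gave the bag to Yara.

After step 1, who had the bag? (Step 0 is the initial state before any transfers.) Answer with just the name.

Answer: Rupert

Derivation:
Tracking the bag holder through step 1:
After step 0 (start): Wendy
After step 1: Rupert

At step 1, the holder is Rupert.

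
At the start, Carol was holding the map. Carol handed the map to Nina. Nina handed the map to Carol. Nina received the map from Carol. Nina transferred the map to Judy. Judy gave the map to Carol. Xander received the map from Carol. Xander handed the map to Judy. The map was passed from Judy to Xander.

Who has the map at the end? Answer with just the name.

Answer: Xander

Derivation:
Tracking the map through each event:
Start: Carol has the map.
After event 1: Nina has the map.
After event 2: Carol has the map.
After event 3: Nina has the map.
After event 4: Judy has the map.
After event 5: Carol has the map.
After event 6: Xander has the map.
After event 7: Judy has the map.
After event 8: Xander has the map.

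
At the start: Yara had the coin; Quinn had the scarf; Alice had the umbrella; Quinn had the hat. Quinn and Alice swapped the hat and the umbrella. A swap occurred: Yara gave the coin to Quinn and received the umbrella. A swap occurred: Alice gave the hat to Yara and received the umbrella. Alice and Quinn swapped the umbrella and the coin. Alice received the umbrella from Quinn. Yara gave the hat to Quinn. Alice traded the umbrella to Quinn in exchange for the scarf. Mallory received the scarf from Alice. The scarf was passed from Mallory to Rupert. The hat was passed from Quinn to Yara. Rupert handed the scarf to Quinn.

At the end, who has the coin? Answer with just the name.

Tracking all object holders:
Start: coin:Yara, scarf:Quinn, umbrella:Alice, hat:Quinn
Event 1 (swap hat<->umbrella: now hat:Alice, umbrella:Quinn). State: coin:Yara, scarf:Quinn, umbrella:Quinn, hat:Alice
Event 2 (swap coin<->umbrella: now coin:Quinn, umbrella:Yara). State: coin:Quinn, scarf:Quinn, umbrella:Yara, hat:Alice
Event 3 (swap hat<->umbrella: now hat:Yara, umbrella:Alice). State: coin:Quinn, scarf:Quinn, umbrella:Alice, hat:Yara
Event 4 (swap umbrella<->coin: now umbrella:Quinn, coin:Alice). State: coin:Alice, scarf:Quinn, umbrella:Quinn, hat:Yara
Event 5 (give umbrella: Quinn -> Alice). State: coin:Alice, scarf:Quinn, umbrella:Alice, hat:Yara
Event 6 (give hat: Yara -> Quinn). State: coin:Alice, scarf:Quinn, umbrella:Alice, hat:Quinn
Event 7 (swap umbrella<->scarf: now umbrella:Quinn, scarf:Alice). State: coin:Alice, scarf:Alice, umbrella:Quinn, hat:Quinn
Event 8 (give scarf: Alice -> Mallory). State: coin:Alice, scarf:Mallory, umbrella:Quinn, hat:Quinn
Event 9 (give scarf: Mallory -> Rupert). State: coin:Alice, scarf:Rupert, umbrella:Quinn, hat:Quinn
Event 10 (give hat: Quinn -> Yara). State: coin:Alice, scarf:Rupert, umbrella:Quinn, hat:Yara
Event 11 (give scarf: Rupert -> Quinn). State: coin:Alice, scarf:Quinn, umbrella:Quinn, hat:Yara

Final state: coin:Alice, scarf:Quinn, umbrella:Quinn, hat:Yara
The coin is held by Alice.

Answer: Alice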